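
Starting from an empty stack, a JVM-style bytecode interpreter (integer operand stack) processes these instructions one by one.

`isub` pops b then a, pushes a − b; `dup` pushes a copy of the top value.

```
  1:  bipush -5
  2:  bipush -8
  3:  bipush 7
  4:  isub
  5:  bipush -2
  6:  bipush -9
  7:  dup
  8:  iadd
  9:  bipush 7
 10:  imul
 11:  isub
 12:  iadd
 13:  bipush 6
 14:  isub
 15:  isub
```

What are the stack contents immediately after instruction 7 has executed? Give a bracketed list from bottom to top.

bipush -5 -> -5
bipush -8 -> -5 -8
bipush 7  -> -5 -8 7
isub      -> -5 -15
bipush -2 -> -5 -15 -2
bipush -9 -> -5 -15 -2 -9
dup       -> -5 -15 -2 -9 -9

[-5, -15, -2, -9, -9]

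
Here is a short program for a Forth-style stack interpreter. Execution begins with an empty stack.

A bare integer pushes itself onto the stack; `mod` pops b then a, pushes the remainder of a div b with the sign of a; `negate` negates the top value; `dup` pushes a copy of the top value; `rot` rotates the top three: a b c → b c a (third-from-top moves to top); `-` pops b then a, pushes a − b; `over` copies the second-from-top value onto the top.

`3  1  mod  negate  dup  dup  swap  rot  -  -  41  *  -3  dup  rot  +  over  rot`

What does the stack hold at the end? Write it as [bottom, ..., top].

[-3, -3, -3]

3       3
1       3 1
mod     0
negate  0
dup     0 0
dup     0 0 0
swap    0 0 0
rot     0 0 0
-       0 0
-       0
41      0 41
*       0
-3      0 -3
dup     0 -3 -3
rot     -3 -3 0
+       -3 -3
over    -3 -3 -3
rot     -3 -3 -3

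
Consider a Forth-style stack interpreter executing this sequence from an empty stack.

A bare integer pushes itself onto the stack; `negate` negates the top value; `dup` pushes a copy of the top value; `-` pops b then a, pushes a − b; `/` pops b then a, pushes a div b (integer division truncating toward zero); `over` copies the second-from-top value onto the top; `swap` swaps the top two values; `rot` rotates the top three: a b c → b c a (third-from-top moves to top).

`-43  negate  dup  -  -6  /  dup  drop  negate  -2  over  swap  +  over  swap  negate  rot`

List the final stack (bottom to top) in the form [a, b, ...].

[0, 2, 0]

-43    : [-43]
negate : [43]
dup    : [43, 43]
-      : [0]
-6     : [0, -6]
/      : [0]
dup    : [0, 0]
drop   : [0]
negate : [0]
-2     : [0, -2]
over   : [0, -2, 0]
swap   : [0, 0, -2]
+      : [0, -2]
over   : [0, -2, 0]
swap   : [0, 0, -2]
negate : [0, 0, 2]
rot    : [0, 2, 0]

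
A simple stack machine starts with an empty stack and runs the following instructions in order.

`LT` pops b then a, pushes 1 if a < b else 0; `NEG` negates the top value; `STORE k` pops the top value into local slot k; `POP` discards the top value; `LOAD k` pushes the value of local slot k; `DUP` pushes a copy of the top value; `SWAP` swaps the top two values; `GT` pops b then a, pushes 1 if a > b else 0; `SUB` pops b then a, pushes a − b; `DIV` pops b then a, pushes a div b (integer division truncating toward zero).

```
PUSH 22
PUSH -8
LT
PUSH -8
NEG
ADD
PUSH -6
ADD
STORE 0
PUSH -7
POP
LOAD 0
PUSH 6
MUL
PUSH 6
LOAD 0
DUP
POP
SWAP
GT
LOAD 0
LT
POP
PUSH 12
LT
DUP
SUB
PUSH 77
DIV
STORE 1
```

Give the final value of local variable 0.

PUSH 22 -> 22
PUSH -8 -> 22 -8
LT      -> 0
PUSH -8 -> 0 -8
NEG     -> 0 8
ADD     -> 8
PUSH -6 -> 8 -6
ADD     -> 2
STORE 0 -> (empty)
PUSH -7 -> -7
POP     -> (empty)
LOAD 0  -> 2
PUSH 6  -> 2 6
MUL     -> 12
PUSH 6  -> 12 6
LOAD 0  -> 12 6 2
DUP     -> 12 6 2 2
POP     -> 12 6 2
SWAP    -> 12 2 6
GT      -> 12 0
LOAD 0  -> 12 0 2
LT      -> 12 1
POP     -> 12
PUSH 12 -> 12 12
LT      -> 0
DUP     -> 0 0
SUB     -> 0
PUSH 77 -> 0 77
DIV     -> 0
STORE 1 -> (empty)

2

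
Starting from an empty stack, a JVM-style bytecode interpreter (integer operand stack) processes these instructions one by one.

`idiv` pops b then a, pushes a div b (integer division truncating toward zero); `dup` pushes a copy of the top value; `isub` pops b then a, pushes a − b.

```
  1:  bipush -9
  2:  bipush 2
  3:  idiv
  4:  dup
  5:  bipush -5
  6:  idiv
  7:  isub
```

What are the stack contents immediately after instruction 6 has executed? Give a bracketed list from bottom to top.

bipush -9 → -9
bipush 2  → -9 2
idiv      → -4
dup       → -4 -4
bipush -5 → -4 -4 -5
idiv      → -4 0

[-4, 0]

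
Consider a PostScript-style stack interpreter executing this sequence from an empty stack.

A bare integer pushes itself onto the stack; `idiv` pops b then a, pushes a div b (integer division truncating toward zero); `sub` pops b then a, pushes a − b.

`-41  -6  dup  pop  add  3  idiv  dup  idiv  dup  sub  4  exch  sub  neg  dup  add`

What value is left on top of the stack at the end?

-41  -> -41
-6   -> -41 -6
dup  -> -41 -6 -6
pop  -> -41 -6
add  -> -47
3    -> -47 3
idiv -> -15
dup  -> -15 -15
idiv -> 1
dup  -> 1 1
sub  -> 0
4    -> 0 4
exch -> 4 0
sub  -> 4
neg  -> -4
dup  -> -4 -4
add  -> -8

-8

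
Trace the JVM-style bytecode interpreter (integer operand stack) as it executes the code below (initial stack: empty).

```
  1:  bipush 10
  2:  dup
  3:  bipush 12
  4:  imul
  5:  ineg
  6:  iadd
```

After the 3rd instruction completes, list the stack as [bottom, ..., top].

bipush 10 -> [10]
dup       -> [10, 10]
bipush 12 -> [10, 10, 12]

[10, 10, 12]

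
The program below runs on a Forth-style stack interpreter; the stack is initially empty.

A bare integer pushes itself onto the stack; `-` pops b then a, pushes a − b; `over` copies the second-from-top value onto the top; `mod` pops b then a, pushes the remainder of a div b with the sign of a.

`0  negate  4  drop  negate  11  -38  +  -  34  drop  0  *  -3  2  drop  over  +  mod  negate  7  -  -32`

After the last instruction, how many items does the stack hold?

2

0      -> 0
negate -> 0
4      -> 0 4
drop   -> 0
negate -> 0
11     -> 0 11
-38    -> 0 11 -38
+      -> 0 -27
-      -> 27
34     -> 27 34
drop   -> 27
0      -> 27 0
*      -> 0
-3     -> 0 -3
2      -> 0 -3 2
drop   -> 0 -3
over   -> 0 -3 0
+      -> 0 -3
mod    -> 0
negate -> 0
7      -> 0 7
-      -> -7
-32    -> -7 -32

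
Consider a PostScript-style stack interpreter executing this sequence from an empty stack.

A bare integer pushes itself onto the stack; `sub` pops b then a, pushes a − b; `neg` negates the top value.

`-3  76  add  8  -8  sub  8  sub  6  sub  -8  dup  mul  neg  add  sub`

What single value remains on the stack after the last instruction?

-3  -> -3
76  -> -3 76
add -> 73
8   -> 73 8
-8  -> 73 8 -8
sub -> 73 16
8   -> 73 16 8
sub -> 73 8
6   -> 73 8 6
sub -> 73 2
-8  -> 73 2 -8
dup -> 73 2 -8 -8
mul -> 73 2 64
neg -> 73 2 -64
add -> 73 -62
sub -> 135

135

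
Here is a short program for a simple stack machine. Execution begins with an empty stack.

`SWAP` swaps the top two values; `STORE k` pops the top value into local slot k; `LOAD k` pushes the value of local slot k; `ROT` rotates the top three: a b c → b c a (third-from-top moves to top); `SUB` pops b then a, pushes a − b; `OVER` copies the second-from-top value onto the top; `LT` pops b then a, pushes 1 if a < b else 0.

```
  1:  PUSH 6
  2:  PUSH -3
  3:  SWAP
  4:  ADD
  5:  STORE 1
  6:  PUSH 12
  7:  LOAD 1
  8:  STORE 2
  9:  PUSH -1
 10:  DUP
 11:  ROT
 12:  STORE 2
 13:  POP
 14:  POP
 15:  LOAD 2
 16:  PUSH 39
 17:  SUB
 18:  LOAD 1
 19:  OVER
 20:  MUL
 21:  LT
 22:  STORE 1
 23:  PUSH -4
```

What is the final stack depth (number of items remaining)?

1

PUSH 6  : 6
PUSH -3 : 6 -3
SWAP    : -3 6
ADD     : 3
STORE 1 : (empty)
PUSH 12 : 12
LOAD 1  : 12 3
STORE 2 : 12
PUSH -1 : 12 -1
DUP     : 12 -1 -1
ROT     : -1 -1 12
STORE 2 : -1 -1
POP     : -1
POP     : (empty)
LOAD 2  : 12
PUSH 39 : 12 39
SUB     : -27
LOAD 1  : -27 3
OVER    : -27 3 -27
MUL     : -27 -81
LT      : 0
STORE 1 : (empty)
PUSH -4 : -4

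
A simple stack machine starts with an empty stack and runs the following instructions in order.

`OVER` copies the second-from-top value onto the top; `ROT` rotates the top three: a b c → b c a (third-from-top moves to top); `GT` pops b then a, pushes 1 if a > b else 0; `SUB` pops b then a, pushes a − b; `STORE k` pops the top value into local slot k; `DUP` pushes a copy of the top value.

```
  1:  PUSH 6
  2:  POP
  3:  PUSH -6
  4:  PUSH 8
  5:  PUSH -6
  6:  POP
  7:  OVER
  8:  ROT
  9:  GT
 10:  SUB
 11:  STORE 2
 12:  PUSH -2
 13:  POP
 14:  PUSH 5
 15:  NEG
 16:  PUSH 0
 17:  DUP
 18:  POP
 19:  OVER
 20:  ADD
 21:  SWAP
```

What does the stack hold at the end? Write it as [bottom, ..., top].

[-5, -5]

PUSH 6  -> 6
POP     -> (empty)
PUSH -6 -> -6
PUSH 8  -> -6 8
PUSH -6 -> -6 8 -6
POP     -> -6 8
OVER    -> -6 8 -6
ROT     -> 8 -6 -6
GT      -> 8 0
SUB     -> 8
STORE 2 -> (empty)
PUSH -2 -> -2
POP     -> (empty)
PUSH 5  -> 5
NEG     -> -5
PUSH 0  -> -5 0
DUP     -> -5 0 0
POP     -> -5 0
OVER    -> -5 0 -5
ADD     -> -5 -5
SWAP    -> -5 -5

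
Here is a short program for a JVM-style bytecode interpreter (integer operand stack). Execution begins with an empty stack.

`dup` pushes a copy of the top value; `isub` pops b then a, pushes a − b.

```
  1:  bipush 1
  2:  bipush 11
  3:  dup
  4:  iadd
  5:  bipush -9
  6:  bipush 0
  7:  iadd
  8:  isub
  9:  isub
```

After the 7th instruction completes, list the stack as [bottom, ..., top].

[1, 22, -9]

bipush 1  -> [1]
bipush 11 -> [1, 11]
dup       -> [1, 11, 11]
iadd      -> [1, 22]
bipush -9 -> [1, 22, -9]
bipush 0  -> [1, 22, -9, 0]
iadd      -> [1, 22, -9]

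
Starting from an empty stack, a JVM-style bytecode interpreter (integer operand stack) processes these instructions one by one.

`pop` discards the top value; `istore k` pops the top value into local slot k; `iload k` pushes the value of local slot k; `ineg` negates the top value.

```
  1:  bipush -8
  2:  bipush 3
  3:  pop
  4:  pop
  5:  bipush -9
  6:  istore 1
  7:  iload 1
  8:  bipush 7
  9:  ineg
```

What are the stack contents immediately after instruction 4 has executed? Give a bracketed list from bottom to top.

[]

bipush -8 → -8
bipush 3  → -8 3
pop       → -8
pop       → (empty)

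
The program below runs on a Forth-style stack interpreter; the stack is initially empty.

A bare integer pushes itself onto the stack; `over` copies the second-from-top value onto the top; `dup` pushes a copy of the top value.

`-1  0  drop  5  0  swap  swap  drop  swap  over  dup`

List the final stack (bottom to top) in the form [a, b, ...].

[5, -1, 5, 5]

-1   -> [-1]
0    -> [-1, 0]
drop -> [-1]
5    -> [-1, 5]
0    -> [-1, 5, 0]
swap -> [-1, 0, 5]
swap -> [-1, 5, 0]
drop -> [-1, 5]
swap -> [5, -1]
over -> [5, -1, 5]
dup  -> [5, -1, 5, 5]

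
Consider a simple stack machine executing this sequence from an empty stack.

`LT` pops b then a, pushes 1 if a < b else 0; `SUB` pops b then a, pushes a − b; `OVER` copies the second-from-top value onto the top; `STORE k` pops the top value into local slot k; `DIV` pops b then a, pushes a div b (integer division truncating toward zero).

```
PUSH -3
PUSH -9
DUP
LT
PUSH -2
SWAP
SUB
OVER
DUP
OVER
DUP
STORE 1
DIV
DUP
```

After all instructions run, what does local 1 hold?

PUSH -3 -> -3
PUSH -9 -> -3 -9
DUP     -> -3 -9 -9
LT      -> -3 0
PUSH -2 -> -3 0 -2
SWAP    -> -3 -2 0
SUB     -> -3 -2
OVER    -> -3 -2 -3
DUP     -> -3 -2 -3 -3
OVER    -> -3 -2 -3 -3 -3
DUP     -> -3 -2 -3 -3 -3 -3
STORE 1 -> -3 -2 -3 -3 -3
DIV     -> -3 -2 -3 1
DUP     -> -3 -2 -3 1 1

-3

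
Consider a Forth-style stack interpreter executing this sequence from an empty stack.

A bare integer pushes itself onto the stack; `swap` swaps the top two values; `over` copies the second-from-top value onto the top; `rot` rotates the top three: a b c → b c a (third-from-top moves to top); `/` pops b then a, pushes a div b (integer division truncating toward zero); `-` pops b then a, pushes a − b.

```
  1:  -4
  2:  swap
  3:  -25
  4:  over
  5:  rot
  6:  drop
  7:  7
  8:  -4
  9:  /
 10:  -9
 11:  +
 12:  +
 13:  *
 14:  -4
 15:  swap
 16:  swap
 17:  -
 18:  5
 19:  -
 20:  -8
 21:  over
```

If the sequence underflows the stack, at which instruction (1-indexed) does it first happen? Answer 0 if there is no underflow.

2

-4 → -4
swap  — needs 2 operands, stack has 1 → underflow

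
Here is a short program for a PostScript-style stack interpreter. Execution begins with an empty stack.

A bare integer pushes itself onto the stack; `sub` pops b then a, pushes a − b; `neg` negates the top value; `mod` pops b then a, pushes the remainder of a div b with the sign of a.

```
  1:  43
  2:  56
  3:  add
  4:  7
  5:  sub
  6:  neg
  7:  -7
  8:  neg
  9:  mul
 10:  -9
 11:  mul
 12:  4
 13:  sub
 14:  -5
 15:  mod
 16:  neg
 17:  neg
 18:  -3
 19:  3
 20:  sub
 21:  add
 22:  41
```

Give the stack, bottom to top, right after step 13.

[5792]

43  → [43]
56  → [43, 56]
add → [99]
7   → [99, 7]
sub → [92]
neg → [-92]
-7  → [-92, -7]
neg → [-92, 7]
mul → [-644]
-9  → [-644, -9]
mul → [5796]
4   → [5796, 4]
sub → [5792]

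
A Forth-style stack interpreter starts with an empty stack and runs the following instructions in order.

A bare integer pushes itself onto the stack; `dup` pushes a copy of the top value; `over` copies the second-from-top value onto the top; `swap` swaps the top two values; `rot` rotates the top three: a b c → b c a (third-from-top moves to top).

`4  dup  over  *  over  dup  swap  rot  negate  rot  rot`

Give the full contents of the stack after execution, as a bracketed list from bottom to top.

[4, -16, 4, 4]

4      -> 4
dup    -> 4 4
over   -> 4 4 4
*      -> 4 16
over   -> 4 16 4
dup    -> 4 16 4 4
swap   -> 4 16 4 4
rot    -> 4 4 4 16
negate -> 4 4 4 -16
rot    -> 4 4 -16 4
rot    -> 4 -16 4 4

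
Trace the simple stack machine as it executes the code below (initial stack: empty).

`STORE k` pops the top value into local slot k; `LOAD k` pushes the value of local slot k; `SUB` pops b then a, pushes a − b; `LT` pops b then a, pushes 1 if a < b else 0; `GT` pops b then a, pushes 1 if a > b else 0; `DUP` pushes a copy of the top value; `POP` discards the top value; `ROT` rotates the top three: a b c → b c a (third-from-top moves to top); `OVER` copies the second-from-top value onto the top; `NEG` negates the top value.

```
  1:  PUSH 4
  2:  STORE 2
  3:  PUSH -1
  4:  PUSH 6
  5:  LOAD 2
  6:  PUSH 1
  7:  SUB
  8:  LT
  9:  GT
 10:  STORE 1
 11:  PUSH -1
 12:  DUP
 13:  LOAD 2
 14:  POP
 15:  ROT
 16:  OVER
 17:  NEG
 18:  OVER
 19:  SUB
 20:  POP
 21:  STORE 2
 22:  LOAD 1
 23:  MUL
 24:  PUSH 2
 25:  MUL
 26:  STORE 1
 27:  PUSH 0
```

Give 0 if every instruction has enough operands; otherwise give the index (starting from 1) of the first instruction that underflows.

15

PUSH 4  → [4]
STORE 2 → []
PUSH -1 → [-1]
PUSH 6  → [-1, 6]
LOAD 2  → [-1, 6, 4]
PUSH 1  → [-1, 6, 4, 1]
SUB     → [-1, 6, 3]
LT      → [-1, 0]
GT      → [0]
STORE 1 → []
PUSH -1 → [-1]
DUP     → [-1, -1]
LOAD 2  → [-1, -1, 4]
POP     → [-1, -1]
ROT  — needs 3 operands, stack has 2 → underflow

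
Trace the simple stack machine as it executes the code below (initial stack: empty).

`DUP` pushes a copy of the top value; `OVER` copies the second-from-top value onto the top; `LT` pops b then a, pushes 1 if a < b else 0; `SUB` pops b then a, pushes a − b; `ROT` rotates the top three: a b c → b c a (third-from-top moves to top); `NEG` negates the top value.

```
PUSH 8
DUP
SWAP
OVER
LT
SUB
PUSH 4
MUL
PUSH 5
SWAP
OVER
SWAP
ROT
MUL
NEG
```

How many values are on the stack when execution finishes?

PUSH 8  8
DUP     8 8
SWAP    8 8
OVER    8 8 8
LT      8 0
SUB     8
PUSH 4  8 4
MUL     32
PUSH 5  32 5
SWAP    5 32
OVER    5 32 5
SWAP    5 5 32
ROT     5 32 5
MUL     5 160
NEG     5 -160

2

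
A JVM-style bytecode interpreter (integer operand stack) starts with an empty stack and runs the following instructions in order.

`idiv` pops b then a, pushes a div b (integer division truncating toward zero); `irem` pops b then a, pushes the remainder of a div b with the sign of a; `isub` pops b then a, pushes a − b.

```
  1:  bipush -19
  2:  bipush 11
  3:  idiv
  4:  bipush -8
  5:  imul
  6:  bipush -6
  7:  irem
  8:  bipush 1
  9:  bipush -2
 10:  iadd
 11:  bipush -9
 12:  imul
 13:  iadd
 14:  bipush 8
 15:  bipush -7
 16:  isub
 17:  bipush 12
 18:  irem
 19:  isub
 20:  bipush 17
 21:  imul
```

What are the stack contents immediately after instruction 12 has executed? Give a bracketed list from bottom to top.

[2, 9]

bipush -19 -> [-19]
bipush 11  -> [-19, 11]
idiv       -> [-1]
bipush -8  -> [-1, -8]
imul       -> [8]
bipush -6  -> [8, -6]
irem       -> [2]
bipush 1   -> [2, 1]
bipush -2  -> [2, 1, -2]
iadd       -> [2, -1]
bipush -9  -> [2, -1, -9]
imul       -> [2, 9]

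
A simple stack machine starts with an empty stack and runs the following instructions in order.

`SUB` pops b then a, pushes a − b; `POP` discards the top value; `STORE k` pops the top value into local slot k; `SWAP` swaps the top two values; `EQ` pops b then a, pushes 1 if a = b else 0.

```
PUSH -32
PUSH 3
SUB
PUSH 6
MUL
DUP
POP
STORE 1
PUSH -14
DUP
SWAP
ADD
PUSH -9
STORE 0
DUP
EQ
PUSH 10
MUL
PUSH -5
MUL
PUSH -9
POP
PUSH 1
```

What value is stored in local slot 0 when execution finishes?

PUSH -32 -> [-32]
PUSH 3   -> [-32, 3]
SUB      -> [-35]
PUSH 6   -> [-35, 6]
MUL      -> [-210]
DUP      -> [-210, -210]
POP      -> [-210]
STORE 1  -> []
PUSH -14 -> [-14]
DUP      -> [-14, -14]
SWAP     -> [-14, -14]
ADD      -> [-28]
PUSH -9  -> [-28, -9]
STORE 0  -> [-28]
DUP      -> [-28, -28]
EQ       -> [1]
PUSH 10  -> [1, 10]
MUL      -> [10]
PUSH -5  -> [10, -5]
MUL      -> [-50]
PUSH -9  -> [-50, -9]
POP      -> [-50]
PUSH 1   -> [-50, 1]

-9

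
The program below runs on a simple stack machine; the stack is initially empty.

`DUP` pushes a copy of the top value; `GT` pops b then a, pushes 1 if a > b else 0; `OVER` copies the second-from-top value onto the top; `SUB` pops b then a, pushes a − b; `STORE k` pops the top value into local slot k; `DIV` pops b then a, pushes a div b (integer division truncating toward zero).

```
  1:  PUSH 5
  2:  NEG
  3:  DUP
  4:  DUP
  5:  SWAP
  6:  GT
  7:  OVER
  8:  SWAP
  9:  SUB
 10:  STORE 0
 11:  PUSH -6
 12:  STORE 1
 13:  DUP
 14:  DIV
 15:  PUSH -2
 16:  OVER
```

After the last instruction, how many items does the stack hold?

3

PUSH 5  → 5
NEG     → -5
DUP     → -5 -5
DUP     → -5 -5 -5
SWAP    → -5 -5 -5
GT      → -5 0
OVER    → -5 0 -5
SWAP    → -5 -5 0
SUB     → -5 -5
STORE 0 → -5
PUSH -6 → -5 -6
STORE 1 → -5
DUP     → -5 -5
DIV     → 1
PUSH -2 → 1 -2
OVER    → 1 -2 1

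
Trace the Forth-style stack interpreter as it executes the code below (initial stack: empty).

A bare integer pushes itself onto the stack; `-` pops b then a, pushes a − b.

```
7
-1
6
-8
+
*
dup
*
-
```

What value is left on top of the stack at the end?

7   -> [7]
-1  -> [7, -1]
6   -> [7, -1, 6]
-8  -> [7, -1, 6, -8]
+   -> [7, -1, -2]
*   -> [7, 2]
dup -> [7, 2, 2]
*   -> [7, 4]
-   -> [3]

3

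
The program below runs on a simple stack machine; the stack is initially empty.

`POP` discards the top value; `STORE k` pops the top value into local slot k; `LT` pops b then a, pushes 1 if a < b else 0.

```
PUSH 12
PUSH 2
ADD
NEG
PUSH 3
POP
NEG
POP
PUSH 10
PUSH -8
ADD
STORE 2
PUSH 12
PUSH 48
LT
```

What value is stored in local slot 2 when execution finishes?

PUSH 12 : [12]
PUSH 2  : [12, 2]
ADD     : [14]
NEG     : [-14]
PUSH 3  : [-14, 3]
POP     : [-14]
NEG     : [14]
POP     : []
PUSH 10 : [10]
PUSH -8 : [10, -8]
ADD     : [2]
STORE 2 : []
PUSH 12 : [12]
PUSH 48 : [12, 48]
LT      : [1]

2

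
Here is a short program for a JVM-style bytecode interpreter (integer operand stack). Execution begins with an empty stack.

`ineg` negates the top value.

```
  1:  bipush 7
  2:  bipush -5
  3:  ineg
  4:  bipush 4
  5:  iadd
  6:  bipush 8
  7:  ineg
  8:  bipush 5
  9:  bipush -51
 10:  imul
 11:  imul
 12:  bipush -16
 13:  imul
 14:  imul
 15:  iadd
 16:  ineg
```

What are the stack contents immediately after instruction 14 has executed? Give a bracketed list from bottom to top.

[7, -293760]

bipush 7   → 7
bipush -5  → 7 -5
ineg       → 7 5
bipush 4   → 7 5 4
iadd       → 7 9
bipush 8   → 7 9 8
ineg       → 7 9 -8
bipush 5   → 7 9 -8 5
bipush -51 → 7 9 -8 5 -51
imul       → 7 9 -8 -255
imul       → 7 9 2040
bipush -16 → 7 9 2040 -16
imul       → 7 9 -32640
imul       → 7 -293760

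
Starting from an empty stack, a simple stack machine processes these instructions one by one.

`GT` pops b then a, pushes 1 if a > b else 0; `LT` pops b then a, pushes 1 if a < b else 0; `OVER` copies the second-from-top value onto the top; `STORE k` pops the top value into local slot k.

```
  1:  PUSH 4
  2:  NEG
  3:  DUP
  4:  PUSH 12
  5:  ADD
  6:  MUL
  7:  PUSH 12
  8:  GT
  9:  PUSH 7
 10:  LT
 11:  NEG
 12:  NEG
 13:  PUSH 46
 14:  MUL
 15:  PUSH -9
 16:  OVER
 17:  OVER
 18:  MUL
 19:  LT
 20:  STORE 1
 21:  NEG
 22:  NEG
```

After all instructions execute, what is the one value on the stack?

PUSH 4  -> 4
NEG     -> -4
DUP     -> -4 -4
PUSH 12 -> -4 -4 12
ADD     -> -4 8
MUL     -> -32
PUSH 12 -> -32 12
GT      -> 0
PUSH 7  -> 0 7
LT      -> 1
NEG     -> -1
NEG     -> 1
PUSH 46 -> 1 46
MUL     -> 46
PUSH -9 -> 46 -9
OVER    -> 46 -9 46
OVER    -> 46 -9 46 -9
MUL     -> 46 -9 -414
LT      -> 46 0
STORE 1 -> 46
NEG     -> -46
NEG     -> 46

46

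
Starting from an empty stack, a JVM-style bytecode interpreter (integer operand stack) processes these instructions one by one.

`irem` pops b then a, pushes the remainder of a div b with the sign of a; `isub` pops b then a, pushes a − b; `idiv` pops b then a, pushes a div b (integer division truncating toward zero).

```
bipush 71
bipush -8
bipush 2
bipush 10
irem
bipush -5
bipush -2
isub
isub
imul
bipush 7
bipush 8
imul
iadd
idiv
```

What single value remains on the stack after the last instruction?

bipush 71  [71]
bipush -8  [71, -8]
bipush 2   [71, -8, 2]
bipush 10  [71, -8, 2, 10]
irem       [71, -8, 2]
bipush -5  [71, -8, 2, -5]
bipush -2  [71, -8, 2, -5, -2]
isub       [71, -8, 2, -3]
isub       [71, -8, 5]
imul       [71, -40]
bipush 7   [71, -40, 7]
bipush 8   [71, -40, 7, 8]
imul       [71, -40, 56]
iadd       [71, 16]
idiv       [4]

4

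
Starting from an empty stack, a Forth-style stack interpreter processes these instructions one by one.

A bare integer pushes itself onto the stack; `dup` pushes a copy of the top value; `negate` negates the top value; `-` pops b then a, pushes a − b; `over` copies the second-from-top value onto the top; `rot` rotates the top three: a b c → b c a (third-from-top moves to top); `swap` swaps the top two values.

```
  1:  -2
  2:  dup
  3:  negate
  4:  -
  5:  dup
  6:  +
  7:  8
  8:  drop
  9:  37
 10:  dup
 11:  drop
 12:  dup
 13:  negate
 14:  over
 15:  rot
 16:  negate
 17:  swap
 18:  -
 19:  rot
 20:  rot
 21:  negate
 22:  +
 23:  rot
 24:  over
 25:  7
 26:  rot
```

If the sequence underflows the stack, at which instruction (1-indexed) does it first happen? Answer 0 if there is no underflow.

23

-2     → -2
dup    → -2 -2
negate → -2 2
-      → -4
dup    → -4 -4
+      → -8
8      → -8 8
drop   → -8
37     → -8 37
dup    → -8 37 37
drop   → -8 37
dup    → -8 37 37
negate → -8 37 -37
over   → -8 37 -37 37
rot    → -8 -37 37 37
negate → -8 -37 37 -37
swap   → -8 -37 -37 37
-      → -8 -37 -74
rot    → -37 -74 -8
rot    → -74 -8 -37
negate → -74 -8 37
+      → -74 29
rot  — needs 3 operands, stack has 2 → underflow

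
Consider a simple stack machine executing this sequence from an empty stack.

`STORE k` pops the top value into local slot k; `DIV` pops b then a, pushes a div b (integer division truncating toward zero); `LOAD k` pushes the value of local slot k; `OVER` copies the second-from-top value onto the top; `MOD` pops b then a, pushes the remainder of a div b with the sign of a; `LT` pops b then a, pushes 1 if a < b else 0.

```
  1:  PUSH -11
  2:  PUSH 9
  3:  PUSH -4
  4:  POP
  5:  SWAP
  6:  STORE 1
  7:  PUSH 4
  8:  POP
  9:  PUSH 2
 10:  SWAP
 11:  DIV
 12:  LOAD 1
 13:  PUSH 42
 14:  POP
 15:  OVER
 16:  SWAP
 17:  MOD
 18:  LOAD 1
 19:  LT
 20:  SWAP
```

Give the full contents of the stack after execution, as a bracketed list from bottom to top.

[0, 0]

PUSH -11 -> [-11]
PUSH 9   -> [-11, 9]
PUSH -4  -> [-11, 9, -4]
POP      -> [-11, 9]
SWAP     -> [9, -11]
STORE 1  -> [9]
PUSH 4   -> [9, 4]
POP      -> [9]
PUSH 2   -> [9, 2]
SWAP     -> [2, 9]
DIV      -> [0]
LOAD 1   -> [0, -11]
PUSH 42  -> [0, -11, 42]
POP      -> [0, -11]
OVER     -> [0, -11, 0]
SWAP     -> [0, 0, -11]
MOD      -> [0, 0]
LOAD 1   -> [0, 0, -11]
LT       -> [0, 0]
SWAP     -> [0, 0]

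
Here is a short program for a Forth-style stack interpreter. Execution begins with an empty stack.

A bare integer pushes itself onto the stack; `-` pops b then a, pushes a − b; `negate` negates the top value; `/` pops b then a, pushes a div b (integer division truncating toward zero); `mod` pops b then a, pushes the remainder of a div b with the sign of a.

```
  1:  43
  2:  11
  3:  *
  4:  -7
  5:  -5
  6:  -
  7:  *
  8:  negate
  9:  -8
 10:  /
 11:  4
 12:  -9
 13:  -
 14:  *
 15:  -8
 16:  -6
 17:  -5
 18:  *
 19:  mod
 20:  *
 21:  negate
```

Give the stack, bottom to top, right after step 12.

43     → [43]
11     → [43, 11]
*      → [473]
-7     → [473, -7]
-5     → [473, -7, -5]
-      → [473, -2]
*      → [-946]
negate → [946]
-8     → [946, -8]
/      → [-118]
4      → [-118, 4]
-9     → [-118, 4, -9]

[-118, 4, -9]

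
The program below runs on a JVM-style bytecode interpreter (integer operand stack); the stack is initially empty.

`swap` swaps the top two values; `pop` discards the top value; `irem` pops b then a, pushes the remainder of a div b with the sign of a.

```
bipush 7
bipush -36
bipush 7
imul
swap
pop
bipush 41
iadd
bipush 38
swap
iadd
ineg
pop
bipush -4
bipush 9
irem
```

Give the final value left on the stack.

bipush 7   → 7
bipush -36 → 7 -36
bipush 7   → 7 -36 7
imul       → 7 -252
swap       → -252 7
pop        → -252
bipush 41  → -252 41
iadd       → -211
bipush 38  → -211 38
swap       → 38 -211
iadd       → -173
ineg       → 173
pop        → (empty)
bipush -4  → -4
bipush 9   → -4 9
irem       → -4

-4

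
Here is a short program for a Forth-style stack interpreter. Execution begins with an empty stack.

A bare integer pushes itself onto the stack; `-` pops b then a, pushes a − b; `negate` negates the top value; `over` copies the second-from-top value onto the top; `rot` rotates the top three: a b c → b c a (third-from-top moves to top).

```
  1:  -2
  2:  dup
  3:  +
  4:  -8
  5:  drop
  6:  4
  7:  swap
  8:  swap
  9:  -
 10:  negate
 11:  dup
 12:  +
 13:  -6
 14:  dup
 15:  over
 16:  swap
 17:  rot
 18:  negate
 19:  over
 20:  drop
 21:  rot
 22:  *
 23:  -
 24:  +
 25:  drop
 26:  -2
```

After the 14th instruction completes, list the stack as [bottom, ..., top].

-2     → -2
dup    → -2 -2
+      → -4
-8     → -4 -8
drop   → -4
4      → -4 4
swap   → 4 -4
swap   → -4 4
-      → -8
negate → 8
dup    → 8 8
+      → 16
-6     → 16 -6
dup    → 16 -6 -6

[16, -6, -6]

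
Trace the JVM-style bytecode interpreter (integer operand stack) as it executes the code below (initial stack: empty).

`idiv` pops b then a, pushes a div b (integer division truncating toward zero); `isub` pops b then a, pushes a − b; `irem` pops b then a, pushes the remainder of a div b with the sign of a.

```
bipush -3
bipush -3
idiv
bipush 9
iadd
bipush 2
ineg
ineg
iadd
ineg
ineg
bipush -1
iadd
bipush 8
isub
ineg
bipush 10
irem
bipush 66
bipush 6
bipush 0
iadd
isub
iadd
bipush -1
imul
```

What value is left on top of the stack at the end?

bipush -3 -> -3
bipush -3 -> -3 -3
idiv      -> 1
bipush 9  -> 1 9
iadd      -> 10
bipush 2  -> 10 2
ineg      -> 10 -2
ineg      -> 10 2
iadd      -> 12
ineg      -> -12
ineg      -> 12
bipush -1 -> 12 -1
iadd      -> 11
bipush 8  -> 11 8
isub      -> 3
ineg      -> -3
bipush 10 -> -3 10
irem      -> -3
bipush 66 -> -3 66
bipush 6  -> -3 66 6
bipush 0  -> -3 66 6 0
iadd      -> -3 66 6
isub      -> -3 60
iadd      -> 57
bipush -1 -> 57 -1
imul      -> -57

-57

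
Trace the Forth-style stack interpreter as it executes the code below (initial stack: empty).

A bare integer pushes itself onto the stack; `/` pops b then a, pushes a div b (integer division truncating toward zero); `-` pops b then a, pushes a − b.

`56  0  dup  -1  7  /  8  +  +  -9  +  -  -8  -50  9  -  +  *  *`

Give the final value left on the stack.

56  -> 56
0   -> 56 0
dup -> 56 0 0
-1  -> 56 0 0 -1
7   -> 56 0 0 -1 7
/   -> 56 0 0 0
8   -> 56 0 0 0 8
+   -> 56 0 0 8
+   -> 56 0 8
-9  -> 56 0 8 -9
+   -> 56 0 -1
-   -> 56 1
-8  -> 56 1 -8
-50 -> 56 1 -8 -50
9   -> 56 1 -8 -50 9
-   -> 56 1 -8 -59
+   -> 56 1 -67
*   -> 56 -67
*   -> -3752

-3752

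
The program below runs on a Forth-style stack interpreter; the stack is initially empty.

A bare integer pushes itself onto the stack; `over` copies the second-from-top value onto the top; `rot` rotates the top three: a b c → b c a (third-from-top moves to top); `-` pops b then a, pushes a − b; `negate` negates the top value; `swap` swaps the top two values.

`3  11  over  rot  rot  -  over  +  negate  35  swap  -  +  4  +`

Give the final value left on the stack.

37

3       3
11      3 11
over    3 11 3
rot     11 3 3
rot     3 3 11
-       3 -8
over    3 -8 3
+       3 -5
negate  3 5
35      3 5 35
swap    3 35 5
-       3 30
+       33
4       33 4
+       37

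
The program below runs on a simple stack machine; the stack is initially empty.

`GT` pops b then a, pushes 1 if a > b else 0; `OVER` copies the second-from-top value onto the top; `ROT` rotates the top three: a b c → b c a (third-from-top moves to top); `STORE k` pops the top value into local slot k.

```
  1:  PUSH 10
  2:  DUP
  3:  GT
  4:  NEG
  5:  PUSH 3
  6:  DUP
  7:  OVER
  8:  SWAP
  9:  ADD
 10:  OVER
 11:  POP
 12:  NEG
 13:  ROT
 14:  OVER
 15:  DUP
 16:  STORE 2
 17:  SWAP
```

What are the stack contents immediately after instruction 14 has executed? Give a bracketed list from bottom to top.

[3, -6, 0, -6]

PUSH 10 → 10
DUP     → 10 10
GT      → 0
NEG     → 0
PUSH 3  → 0 3
DUP     → 0 3 3
OVER    → 0 3 3 3
SWAP    → 0 3 3 3
ADD     → 0 3 6
OVER    → 0 3 6 3
POP     → 0 3 6
NEG     → 0 3 -6
ROT     → 3 -6 0
OVER    → 3 -6 0 -6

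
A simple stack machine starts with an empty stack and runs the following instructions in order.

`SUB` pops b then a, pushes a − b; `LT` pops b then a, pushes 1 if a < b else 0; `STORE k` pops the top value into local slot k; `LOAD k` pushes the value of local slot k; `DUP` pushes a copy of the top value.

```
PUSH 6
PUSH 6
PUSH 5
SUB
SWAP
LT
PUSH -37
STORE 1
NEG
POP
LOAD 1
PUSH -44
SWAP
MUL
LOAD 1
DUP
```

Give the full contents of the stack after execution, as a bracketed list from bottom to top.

[1628, -37, -37]

PUSH 6   : 6
PUSH 6   : 6 6
PUSH 5   : 6 6 5
SUB      : 6 1
SWAP     : 1 6
LT       : 1
PUSH -37 : 1 -37
STORE 1  : 1
NEG      : -1
POP      : (empty)
LOAD 1   : -37
PUSH -44 : -37 -44
SWAP     : -44 -37
MUL      : 1628
LOAD 1   : 1628 -37
DUP      : 1628 -37 -37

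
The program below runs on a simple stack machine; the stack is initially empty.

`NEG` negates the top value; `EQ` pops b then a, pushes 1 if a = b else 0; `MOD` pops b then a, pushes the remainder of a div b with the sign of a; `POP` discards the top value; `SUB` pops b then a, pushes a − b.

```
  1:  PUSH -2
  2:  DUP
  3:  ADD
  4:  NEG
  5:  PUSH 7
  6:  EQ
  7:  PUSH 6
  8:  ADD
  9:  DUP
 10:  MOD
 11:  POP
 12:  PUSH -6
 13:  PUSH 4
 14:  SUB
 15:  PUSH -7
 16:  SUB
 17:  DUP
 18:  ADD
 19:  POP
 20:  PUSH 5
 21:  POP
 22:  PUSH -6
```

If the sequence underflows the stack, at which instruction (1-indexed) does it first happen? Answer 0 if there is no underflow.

PUSH -2  [-2]
DUP      [-2, -2]
ADD      [-4]
NEG      [4]
PUSH 7   [4, 7]
EQ       [0]
PUSH 6   [0, 6]
ADD      [6]
DUP      [6, 6]
MOD      [0]
POP      []
PUSH -6  [-6]
PUSH 4   [-6, 4]
SUB      [-10]
PUSH -7  [-10, -7]
SUB      [-3]
DUP      [-3, -3]
ADD      [-6]
POP      []
PUSH 5   [5]
POP      []
PUSH -6  [-6]

0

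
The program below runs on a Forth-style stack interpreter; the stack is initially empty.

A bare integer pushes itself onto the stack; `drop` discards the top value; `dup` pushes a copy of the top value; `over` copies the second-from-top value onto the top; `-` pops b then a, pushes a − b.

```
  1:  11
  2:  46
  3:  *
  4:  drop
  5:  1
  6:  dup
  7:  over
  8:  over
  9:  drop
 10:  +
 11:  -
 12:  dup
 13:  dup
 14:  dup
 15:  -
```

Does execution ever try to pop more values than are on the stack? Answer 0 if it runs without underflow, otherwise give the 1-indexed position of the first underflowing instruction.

11   : [11]
46   : [11, 46]
*    : [506]
drop : []
1    : [1]
dup  : [1, 1]
over : [1, 1, 1]
over : [1, 1, 1, 1]
drop : [1, 1, 1]
+    : [1, 2]
-    : [-1]
dup  : [-1, -1]
dup  : [-1, -1, -1]
dup  : [-1, -1, -1, -1]
-    : [-1, -1, 0]

0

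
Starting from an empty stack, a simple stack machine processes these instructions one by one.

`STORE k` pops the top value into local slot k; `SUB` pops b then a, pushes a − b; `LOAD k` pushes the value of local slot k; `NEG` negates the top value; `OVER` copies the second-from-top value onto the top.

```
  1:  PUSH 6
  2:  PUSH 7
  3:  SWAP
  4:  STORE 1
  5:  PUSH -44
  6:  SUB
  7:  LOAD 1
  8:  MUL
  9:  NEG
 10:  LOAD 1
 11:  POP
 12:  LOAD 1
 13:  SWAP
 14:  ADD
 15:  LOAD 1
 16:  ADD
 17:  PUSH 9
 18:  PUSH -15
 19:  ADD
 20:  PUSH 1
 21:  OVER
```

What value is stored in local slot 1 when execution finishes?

6

PUSH 6    6
PUSH 7    6 7
SWAP      7 6
STORE 1   7
PUSH -44  7 -44
SUB       51
LOAD 1    51 6
MUL       306
NEG       -306
LOAD 1    -306 6
POP       -306
LOAD 1    -306 6
SWAP      6 -306
ADD       -300
LOAD 1    -300 6
ADD       -294
PUSH 9    -294 9
PUSH -15  -294 9 -15
ADD       -294 -6
PUSH 1    -294 -6 1
OVER      -294 -6 1 -6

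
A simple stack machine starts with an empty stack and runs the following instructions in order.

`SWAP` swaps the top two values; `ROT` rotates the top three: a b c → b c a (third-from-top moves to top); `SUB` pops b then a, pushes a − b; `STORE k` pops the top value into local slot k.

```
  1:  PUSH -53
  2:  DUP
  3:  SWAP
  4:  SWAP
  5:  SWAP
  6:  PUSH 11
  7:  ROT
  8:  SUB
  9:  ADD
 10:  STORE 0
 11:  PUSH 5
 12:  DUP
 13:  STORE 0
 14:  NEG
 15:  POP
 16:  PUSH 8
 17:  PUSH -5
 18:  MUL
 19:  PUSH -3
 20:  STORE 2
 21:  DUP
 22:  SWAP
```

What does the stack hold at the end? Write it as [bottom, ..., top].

PUSH -53 → [-53]
DUP      → [-53, -53]
SWAP     → [-53, -53]
SWAP     → [-53, -53]
SWAP     → [-53, -53]
PUSH 11  → [-53, -53, 11]
ROT      → [-53, 11, -53]
SUB      → [-53, 64]
ADD      → [11]
STORE 0  → []
PUSH 5   → [5]
DUP      → [5, 5]
STORE 0  → [5]
NEG      → [-5]
POP      → []
PUSH 8   → [8]
PUSH -5  → [8, -5]
MUL      → [-40]
PUSH -3  → [-40, -3]
STORE 2  → [-40]
DUP      → [-40, -40]
SWAP     → [-40, -40]

[-40, -40]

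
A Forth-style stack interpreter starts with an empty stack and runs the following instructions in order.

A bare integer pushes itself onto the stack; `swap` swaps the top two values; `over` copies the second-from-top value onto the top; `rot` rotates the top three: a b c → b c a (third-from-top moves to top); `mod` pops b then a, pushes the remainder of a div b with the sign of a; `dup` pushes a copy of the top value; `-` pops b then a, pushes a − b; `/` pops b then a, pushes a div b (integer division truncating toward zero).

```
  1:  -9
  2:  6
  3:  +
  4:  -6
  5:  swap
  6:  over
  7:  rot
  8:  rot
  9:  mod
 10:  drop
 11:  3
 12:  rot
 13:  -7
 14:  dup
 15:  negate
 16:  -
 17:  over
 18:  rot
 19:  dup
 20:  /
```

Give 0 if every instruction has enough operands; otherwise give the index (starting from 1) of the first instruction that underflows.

12

-9   → -9
6    → -9 6
+    → -3
-6   → -3 -6
swap → -6 -3
over → -6 -3 -6
rot  → -3 -6 -6
rot  → -6 -6 -3
mod  → -6 0
drop → -6
3    → -6 3
rot  — needs 3 operands, stack has 2 → underflow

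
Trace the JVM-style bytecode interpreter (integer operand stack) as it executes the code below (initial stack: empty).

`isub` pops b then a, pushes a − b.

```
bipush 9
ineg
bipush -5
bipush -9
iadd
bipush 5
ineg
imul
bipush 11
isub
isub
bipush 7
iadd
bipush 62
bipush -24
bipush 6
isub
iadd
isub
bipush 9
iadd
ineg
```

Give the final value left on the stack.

84

bipush 9   : [9]
ineg       : [-9]
bipush -5  : [-9, -5]
bipush -9  : [-9, -5, -9]
iadd       : [-9, -14]
bipush 5   : [-9, -14, 5]
ineg       : [-9, -14, -5]
imul       : [-9, 70]
bipush 11  : [-9, 70, 11]
isub       : [-9, 59]
isub       : [-68]
bipush 7   : [-68, 7]
iadd       : [-61]
bipush 62  : [-61, 62]
bipush -24 : [-61, 62, -24]
bipush 6   : [-61, 62, -24, 6]
isub       : [-61, 62, -30]
iadd       : [-61, 32]
isub       : [-93]
bipush 9   : [-93, 9]
iadd       : [-84]
ineg       : [84]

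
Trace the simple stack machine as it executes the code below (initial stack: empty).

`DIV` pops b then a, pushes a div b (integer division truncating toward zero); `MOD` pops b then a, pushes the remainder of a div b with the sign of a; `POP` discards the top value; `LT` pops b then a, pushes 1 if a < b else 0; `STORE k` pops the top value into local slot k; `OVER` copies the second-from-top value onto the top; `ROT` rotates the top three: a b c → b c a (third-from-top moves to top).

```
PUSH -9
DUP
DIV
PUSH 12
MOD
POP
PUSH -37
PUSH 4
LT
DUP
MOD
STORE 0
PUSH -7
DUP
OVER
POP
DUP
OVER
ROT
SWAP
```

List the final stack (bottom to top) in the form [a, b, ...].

[-7, -7, -7, -7]

PUSH -9  -> -9
DUP      -> -9 -9
DIV      -> 1
PUSH 12  -> 1 12
MOD      -> 1
POP      -> (empty)
PUSH -37 -> -37
PUSH 4   -> -37 4
LT       -> 1
DUP      -> 1 1
MOD      -> 0
STORE 0  -> (empty)
PUSH -7  -> -7
DUP      -> -7 -7
OVER     -> -7 -7 -7
POP      -> -7 -7
DUP      -> -7 -7 -7
OVER     -> -7 -7 -7 -7
ROT      -> -7 -7 -7 -7
SWAP     -> -7 -7 -7 -7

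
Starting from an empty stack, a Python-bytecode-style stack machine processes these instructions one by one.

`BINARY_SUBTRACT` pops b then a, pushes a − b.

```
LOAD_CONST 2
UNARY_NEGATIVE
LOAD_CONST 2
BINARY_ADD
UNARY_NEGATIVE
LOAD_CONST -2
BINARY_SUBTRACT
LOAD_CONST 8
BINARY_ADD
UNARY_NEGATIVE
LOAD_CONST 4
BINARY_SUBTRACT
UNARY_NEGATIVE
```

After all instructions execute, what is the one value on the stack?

14

LOAD_CONST 2     2
UNARY_NEGATIVE   -2
LOAD_CONST 2     -2 2
BINARY_ADD       0
UNARY_NEGATIVE   0
LOAD_CONST -2    0 -2
BINARY_SUBTRACT  2
LOAD_CONST 8     2 8
BINARY_ADD       10
UNARY_NEGATIVE   -10
LOAD_CONST 4     -10 4
BINARY_SUBTRACT  -14
UNARY_NEGATIVE   14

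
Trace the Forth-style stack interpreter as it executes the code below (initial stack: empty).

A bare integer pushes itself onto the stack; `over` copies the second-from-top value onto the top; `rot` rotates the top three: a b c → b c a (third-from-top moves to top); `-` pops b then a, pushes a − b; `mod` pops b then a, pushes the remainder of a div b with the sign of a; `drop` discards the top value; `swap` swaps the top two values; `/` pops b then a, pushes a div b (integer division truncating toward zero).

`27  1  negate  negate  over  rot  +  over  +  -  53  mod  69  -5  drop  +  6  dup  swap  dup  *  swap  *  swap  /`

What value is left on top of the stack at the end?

3

27     -> 27
1      -> 27 1
negate -> 27 -1
negate -> 27 1
over   -> 27 1 27
rot    -> 1 27 27
+      -> 1 54
over   -> 1 54 1
+      -> 1 55
-      -> -54
53     -> -54 53
mod    -> -1
69     -> -1 69
-5     -> -1 69 -5
drop   -> -1 69
+      -> 68
6      -> 68 6
dup    -> 68 6 6
swap   -> 68 6 6
dup    -> 68 6 6 6
*      -> 68 6 36
swap   -> 68 36 6
*      -> 68 216
swap   -> 216 68
/      -> 3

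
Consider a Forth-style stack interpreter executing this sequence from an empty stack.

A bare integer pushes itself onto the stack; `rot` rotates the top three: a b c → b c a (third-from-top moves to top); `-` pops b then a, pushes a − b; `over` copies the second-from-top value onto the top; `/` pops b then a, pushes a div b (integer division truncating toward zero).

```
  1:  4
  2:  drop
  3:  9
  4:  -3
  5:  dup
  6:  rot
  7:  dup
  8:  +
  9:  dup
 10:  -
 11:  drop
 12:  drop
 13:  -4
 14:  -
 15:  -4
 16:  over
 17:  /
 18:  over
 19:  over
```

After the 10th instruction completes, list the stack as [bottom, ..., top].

4    -> 4
drop -> (empty)
9    -> 9
-3   -> 9 -3
dup  -> 9 -3 -3
rot  -> -3 -3 9
dup  -> -3 -3 9 9
+    -> -3 -3 18
dup  -> -3 -3 18 18
-    -> -3 -3 0

[-3, -3, 0]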